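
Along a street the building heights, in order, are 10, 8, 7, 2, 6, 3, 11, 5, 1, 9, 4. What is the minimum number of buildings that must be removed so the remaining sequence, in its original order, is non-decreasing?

7

Fewest deletions = n − (longest non-decreasing subsequence).
i:      1  2  3  4  5  6  7  8  9 10 11
a[i]:  10  8  7  2  6  3 11  5  1  9  4
dp:     1  1  1  1  2  2  3  3  1  4  3
max dp = 4, so deletions = 11 − 4 = 7.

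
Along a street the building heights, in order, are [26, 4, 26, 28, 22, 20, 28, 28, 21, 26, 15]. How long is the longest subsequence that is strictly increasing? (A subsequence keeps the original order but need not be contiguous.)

Track the smallest tail for each achievable length (strict):
26 → extends → [26]
4 → replaces 26 → [4]
26 → extends → [4, 26]
28 → extends → [4, 26, 28]
22 → replaces 26 → [4, 22, 28]
20 → replaces 22 → [4, 20, 28]
28 → already a tail → [4, 20, 28]
28 → already a tail → [4, 20, 28]
21 → replaces 28 → [4, 20, 21]
26 → extends → [4, 20, 21, 26]
15 → replaces 20 → [4, 15, 21, 26]
Four tails, so the longest strictly increasing subsequence has length 4 (e.g. 4, 20, 21, 26).

4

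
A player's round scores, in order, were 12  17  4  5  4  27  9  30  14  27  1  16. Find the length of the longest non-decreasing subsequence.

Track the smallest tail for each achievable length (allowing ties):
12 → extends → [12]
17 → extends → [12, 17]
4 → replaces 12 → [4, 17]
5 → replaces 17 → [4, 5]
4 → replaces 5 → [4, 4]
27 → extends → [4, 4, 27]
9 → replaces 27 → [4, 4, 9]
30 → extends → [4, 4, 9, 30]
14 → replaces 30 → [4, 4, 9, 14]
27 → extends → [4, 4, 9, 14, 27]
1 → replaces 4 → [1, 4, 9, 14, 27]
16 → replaces 27 → [1, 4, 9, 14, 16]
Five tails, so the longest non-decreasing subsequence has length 5 (e.g. 4, 5, 9, 14, 27).

5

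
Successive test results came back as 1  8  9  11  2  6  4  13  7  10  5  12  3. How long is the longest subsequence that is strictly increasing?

6

Track the smallest tail for each achievable length (strict):
1 → extends → [1]
8 → extends → [1, 8]
9 → extends → [1, 8, 9]
11 → extends → [1, 8, 9, 11]
2 → replaces 8 → [1, 2, 9, 11]
6 → replaces 9 → [1, 2, 6, 11]
4 → replaces 6 → [1, 2, 4, 11]
13 → extends → [1, 2, 4, 11, 13]
7 → replaces 11 → [1, 2, 4, 7, 13]
10 → replaces 13 → [1, 2, 4, 7, 10]
5 → replaces 7 → [1, 2, 4, 5, 10]
12 → extends → [1, 2, 4, 5, 10, 12]
3 → replaces 4 → [1, 2, 3, 5, 10, 12]
Six tails, so the longest strictly increasing subsequence has length 6 (e.g. 1, 2, 6, 7, 10, 12).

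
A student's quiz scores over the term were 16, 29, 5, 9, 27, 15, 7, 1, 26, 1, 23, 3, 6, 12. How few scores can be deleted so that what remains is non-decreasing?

9

Fewest deletions = n − (longest non-decreasing subsequence).
i:      1  2  3  4  5  6  7  8  9 10 11 12 13 14
a[i]:  16 29  5  9 27 15  7  1 26  1 23  3  6 12
dp:     1  2  1  2  3  3  2  1  4  2  4  3  4  5
max dp = 5, so deletions = 14 − 5 = 9.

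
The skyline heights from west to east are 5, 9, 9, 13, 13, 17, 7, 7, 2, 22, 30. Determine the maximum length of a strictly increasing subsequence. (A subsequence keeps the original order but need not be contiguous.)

Track the smallest tail for each achievable length (strict):
5 → extends → [5]
9 → extends → [5, 9]
9 → already a tail → [5, 9]
13 → extends → [5, 9, 13]
13 → already a tail → [5, 9, 13]
17 → extends → [5, 9, 13, 17]
7 → replaces 9 → [5, 7, 13, 17]
7 → already a tail → [5, 7, 13, 17]
2 → replaces 5 → [2, 7, 13, 17]
22 → extends → [2, 7, 13, 17, 22]
30 → extends → [2, 7, 13, 17, 22, 30]
Six tails, so the longest strictly increasing subsequence has length 6 (e.g. 5, 9, 13, 17, 22, 30).

6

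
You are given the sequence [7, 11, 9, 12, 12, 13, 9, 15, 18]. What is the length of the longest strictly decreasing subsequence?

2

Negate each value so 'decreasing' becomes 'increasing', then run patience tails on the negated sequence:
-7 → extends → [-7]
-11 → replaces -7 → [-11]
-9 → extends → [-11, -9]
-12 → replaces -11 → [-12, -9]
-12 → already a tail → [-12, -9]
-13 → replaces -12 → [-13, -9]
-9 → already a tail → [-13, -9]
-15 → replaces -13 → [-15, -9]
-18 → replaces -15 → [-18, -9]
Two tails, so the longest strictly decreasing subsequence of the original has length 2.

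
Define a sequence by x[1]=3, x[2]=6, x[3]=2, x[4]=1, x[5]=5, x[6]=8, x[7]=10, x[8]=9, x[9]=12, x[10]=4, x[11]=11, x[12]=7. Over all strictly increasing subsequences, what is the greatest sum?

Let S[i] be the best sum of a strictly increasing subsequence ending at i:
i:      1  2  3  4  5  6  7  8  9 10 11 12
x[i]:   3  6  2  1  5  8 10  9 12  4 11  7
S:      3  9  2  1  8 17 27 26 39  7 38 16
Maximum is 39 (e.g. 3 + 6 + 8 + 10 + 12).

39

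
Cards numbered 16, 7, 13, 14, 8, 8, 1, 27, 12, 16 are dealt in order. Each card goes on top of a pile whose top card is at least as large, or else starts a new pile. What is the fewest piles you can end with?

Place each on the leftmost legal pile:
16 → new pile 1 (tops now [16])
7 → pile 1 (tops now [7])
13 → new pile 2 (tops now [7, 13])
14 → new pile 3 (tops now [7, 13, 14])
8 → pile 2 (tops now [7, 8, 14])
8 → pile 2 (tops now [7, 8, 14])
1 → pile 1 (tops now [1, 8, 14])
27 → new pile 4 (tops now [1, 8, 14, 27])
12 → pile 3 (tops now [1, 8, 12, 27])
16 → pile 4 (tops now [1, 8, 12, 16])
Four piles.

4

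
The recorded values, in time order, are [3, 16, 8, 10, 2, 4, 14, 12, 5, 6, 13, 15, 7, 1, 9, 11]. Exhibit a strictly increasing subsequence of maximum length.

3, 4, 5, 6, 7, 9, 11

Patience tails give the LIS length; then backtrack through the dp parents:
3 → extends → [3]
16 → extends → [3, 16]
8 → replaces 16 → [3, 8]
10 → extends → [3, 8, 10]
2 → replaces 3 → [2, 8, 10]
4 → replaces 8 → [2, 4, 10]
14 → extends → [2, 4, 10, 14]
12 → replaces 14 → [2, 4, 10, 12]
5 → replaces 10 → [2, 4, 5, 12]
6 → replaces 12 → [2, 4, 5, 6]
13 → extends → [2, 4, 5, 6, 13]
15 → extends → [2, 4, 5, 6, 13, 15]
7 → replaces 13 → [2, 4, 5, 6, 7, 15]
1 → replaces 2 → [1, 4, 5, 6, 7, 15]
9 → replaces 15 → [1, 4, 5, 6, 7, 9]
11 → extends → [1, 4, 5, 6, 7, 9, 11]
Length 7; one witness is 3, 4, 5, 6, 7, 9, 11.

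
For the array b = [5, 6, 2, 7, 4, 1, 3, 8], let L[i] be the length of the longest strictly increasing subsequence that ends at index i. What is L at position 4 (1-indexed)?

3

dp[i] = 1 + max{dp[j] : j<i, b[j]<b[i]} (or 1 if no such j):
i:     1 2 3 4 5 6 7 8
b[i]:  5 6 2 7 4 1 3 8
dp:    1 2 1 3 2 1 2 4
At index 4 the value is 3.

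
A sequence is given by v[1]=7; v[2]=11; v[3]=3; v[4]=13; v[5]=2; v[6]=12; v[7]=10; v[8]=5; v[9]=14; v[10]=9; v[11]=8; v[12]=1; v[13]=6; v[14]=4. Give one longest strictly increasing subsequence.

Patience tails give the LIS length; then backtrack through the dp parents:
7 → extends → [7]
11 → extends → [7, 11]
3 → replaces 7 → [3, 11]
13 → extends → [3, 11, 13]
2 → replaces 3 → [2, 11, 13]
12 → replaces 13 → [2, 11, 12]
10 → replaces 11 → [2, 10, 12]
5 → replaces 10 → [2, 5, 12]
14 → extends → [2, 5, 12, 14]
9 → replaces 12 → [2, 5, 9, 14]
8 → replaces 9 → [2, 5, 8, 14]
1 → replaces 2 → [1, 5, 8, 14]
6 → replaces 8 → [1, 5, 6, 14]
4 → replaces 5 → [1, 4, 6, 14]
Length 4; one witness is 7, 11, 13, 14.

7, 11, 13, 14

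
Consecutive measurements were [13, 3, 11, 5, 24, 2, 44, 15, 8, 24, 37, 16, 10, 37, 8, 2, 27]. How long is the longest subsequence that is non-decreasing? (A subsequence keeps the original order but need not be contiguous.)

6

Track the smallest tail for each achievable length (allowing ties):
13 → extends → [13]
3 → replaces 13 → [3]
11 → extends → [3, 11]
5 → replaces 11 → [3, 5]
24 → extends → [3, 5, 24]
2 → replaces 3 → [2, 5, 24]
44 → extends → [2, 5, 24, 44]
15 → replaces 24 → [2, 5, 15, 44]
8 → replaces 15 → [2, 5, 8, 44]
24 → replaces 44 → [2, 5, 8, 24]
37 → extends → [2, 5, 8, 24, 37]
16 → replaces 24 → [2, 5, 8, 16, 37]
10 → replaces 16 → [2, 5, 8, 10, 37]
37 → extends → [2, 5, 8, 10, 37, 37]
8 → replaces 10 → [2, 5, 8, 8, 37, 37]
2 → replaces 5 → [2, 2, 8, 8, 37, 37]
27 → replaces 37 → [2, 2, 8, 8, 27, 37]
Six tails, so the longest non-decreasing subsequence has length 6 (e.g. 3, 11, 24, 24, 37, 37).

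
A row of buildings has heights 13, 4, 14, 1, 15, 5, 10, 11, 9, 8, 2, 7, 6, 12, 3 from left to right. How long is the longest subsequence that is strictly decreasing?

7

Negate each value so 'decreasing' becomes 'increasing', then run patience tails on the negated sequence:
-13 → extends → [-13]
-4 → extends → [-13, -4]
-14 → replaces -13 → [-14, -4]
-1 → extends → [-14, -4, -1]
-15 → replaces -14 → [-15, -4, -1]
-5 → replaces -4 → [-15, -5, -1]
-10 → replaces -5 → [-15, -10, -1]
-11 → replaces -10 → [-15, -11, -1]
-9 → replaces -1 → [-15, -11, -9]
-8 → extends → [-15, -11, -9, -8]
-2 → extends → [-15, -11, -9, -8, -2]
-7 → replaces -2 → [-15, -11, -9, -8, -7]
-6 → extends → [-15, -11, -9, -8, -7, -6]
-12 → replaces -11 → [-15, -12, -9, -8, -7, -6]
-3 → extends → [-15, -12, -9, -8, -7, -6, -3]
Seven tails, so the longest strictly decreasing subsequence of the original has length 7.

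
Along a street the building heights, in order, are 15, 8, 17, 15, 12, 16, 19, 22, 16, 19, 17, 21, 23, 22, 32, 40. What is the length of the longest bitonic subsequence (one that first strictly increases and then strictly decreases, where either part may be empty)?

8

inc[i] = longest strictly increasing subsequence ending at i; dec[i] = longest strictly decreasing subsequence starting at i:
i:      1  2  3  4  5  6  7  8  9 10 11 12 13 14 15 16
a[i]:  15  8 17 15 12 16 19 22 16 19 17 21 23 22 32 40
inc:    1  1  2  2  2  3  4  5  3  4  4  5  6  6  7  8
dec:    2  1  3  2  1  1  2  3  1  2  1  1  2  1  1  1
Best peak at i=16 (value 40): inc=8, dec=1, length 8+1−1 = 8.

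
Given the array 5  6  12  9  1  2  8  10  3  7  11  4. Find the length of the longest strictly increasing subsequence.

5

Let dp[i] be the length of the longest such subsequence ending at index i:
i:      1  2  3  4  5  6  7  8  9 10 11 12
a[i]:   5  6 12  9  1  2  8 10  3  7 11  4
dp:     1  2  3  3  1  2  3  4  3  4  5  4
Maximum dp value is 5.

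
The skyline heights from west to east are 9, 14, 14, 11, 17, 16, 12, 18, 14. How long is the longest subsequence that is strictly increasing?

Let dp[i] be the length of the longest such subsequence ending at index i:
i:      1  2  3  4  5  6  7  8  9
a[i]:   9 14 14 11 17 16 12 18 14
dp:     1  2  2  2  3  3  3  4  4
Maximum dp value is 4.

4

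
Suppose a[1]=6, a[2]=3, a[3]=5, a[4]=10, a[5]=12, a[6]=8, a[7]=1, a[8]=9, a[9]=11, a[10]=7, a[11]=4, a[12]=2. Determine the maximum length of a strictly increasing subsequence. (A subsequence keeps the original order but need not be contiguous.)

Track the smallest tail for each achievable length (strict):
6 → extends → [6]
3 → replaces 6 → [3]
5 → extends → [3, 5]
10 → extends → [3, 5, 10]
12 → extends → [3, 5, 10, 12]
8 → replaces 10 → [3, 5, 8, 12]
1 → replaces 3 → [1, 5, 8, 12]
9 → replaces 12 → [1, 5, 8, 9]
11 → extends → [1, 5, 8, 9, 11]
7 → replaces 8 → [1, 5, 7, 9, 11]
4 → replaces 5 → [1, 4, 7, 9, 11]
2 → replaces 4 → [1, 2, 7, 9, 11]
Five tails, so the longest strictly increasing subsequence has length 5 (e.g. 3, 5, 8, 9, 11).

5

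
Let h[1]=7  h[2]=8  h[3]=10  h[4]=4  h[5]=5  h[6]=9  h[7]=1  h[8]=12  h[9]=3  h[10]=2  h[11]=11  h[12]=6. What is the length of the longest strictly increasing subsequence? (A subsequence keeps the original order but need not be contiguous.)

4

Track the smallest tail for each achievable length (strict):
7 → extends → [7]
8 → extends → [7, 8]
10 → extends → [7, 8, 10]
4 → replaces 7 → [4, 8, 10]
5 → replaces 8 → [4, 5, 10]
9 → replaces 10 → [4, 5, 9]
1 → replaces 4 → [1, 5, 9]
12 → extends → [1, 5, 9, 12]
3 → replaces 5 → [1, 3, 9, 12]
2 → replaces 3 → [1, 2, 9, 12]
11 → replaces 12 → [1, 2, 9, 11]
6 → replaces 9 → [1, 2, 6, 11]
Four tails, so the longest strictly increasing subsequence has length 4 (e.g. 7, 8, 10, 12).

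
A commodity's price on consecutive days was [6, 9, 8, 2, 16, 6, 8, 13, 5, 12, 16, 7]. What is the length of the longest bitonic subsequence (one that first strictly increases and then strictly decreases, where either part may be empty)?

inc[i] = longest strictly increasing subsequence ending at i; dec[i] = longest strictly decreasing subsequence starting at i:
i:      1  2  3  4  5  6  7  8  9 10 11 12
a[i]:   6  9  8  2 16  6  8 13  5 12 16  7
inc:    1  2  2  1  3  2  3  4  2  4  5  3
dec:    2  4  3  1  4  2  2  3  1  2  2  1
Best peak at i=5 (value 16): inc=3, dec=4, length 3+4−1 = 6.

6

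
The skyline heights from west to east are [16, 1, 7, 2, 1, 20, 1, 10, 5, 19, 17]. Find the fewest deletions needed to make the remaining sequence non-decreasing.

Fewest deletions = n − (longest non-decreasing subsequence).
i:      1  2  3  4  5  6  7  8  9 10 11
a[i]:  16  1  7  2  1 20  1 10  5 19 17
dp:     1  1  2  2  2  3  3  4  4  5  5
max dp = 5, so deletions = 11 − 5 = 6.

6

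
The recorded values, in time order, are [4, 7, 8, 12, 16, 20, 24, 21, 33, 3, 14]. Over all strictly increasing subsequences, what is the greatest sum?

124

Let S[i] be the best sum of a strictly increasing subsequence ending at i:
i:       1   2   3   4   5   6   7   8   9  10  11
a[i]:    4   7   8  12  16  20  24  21  33   3  14
S:       4  11  19  31  47  67  91  88 124   3  45
Maximum is 124 (e.g. 4 + 7 + 8 + 12 + 16 + 20 + 24 + 33).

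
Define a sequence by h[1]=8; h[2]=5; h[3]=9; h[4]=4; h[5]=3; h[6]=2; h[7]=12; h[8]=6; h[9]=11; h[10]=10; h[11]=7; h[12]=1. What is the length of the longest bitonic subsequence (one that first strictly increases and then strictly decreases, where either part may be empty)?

7

inc[i] = longest strictly increasing subsequence ending at i; dec[i] = longest strictly decreasing subsequence starting at i:
i:      1  2  3  4  5  6  7  8  9 10 11 12
h[i]:   8  5  9  4  3  2 12  6 11 10  7  1
inc:    1  1  2  1  1  1  3  2  3  3  3  1
dec:    6  5  5  4  3  2  5  2  4  3  2  1
Best peak at i=7 (value 12): inc=3, dec=5, length 3+5−1 = 7.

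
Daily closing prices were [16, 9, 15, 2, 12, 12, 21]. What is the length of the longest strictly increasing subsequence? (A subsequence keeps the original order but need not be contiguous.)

Let dp[i] be the length of the longest such subsequence ending at index i:
i:      1  2  3  4  5  6  7
a[i]:  16  9 15  2 12 12 21
dp:     1  1  2  1  2  2  3
Maximum dp value is 3.

3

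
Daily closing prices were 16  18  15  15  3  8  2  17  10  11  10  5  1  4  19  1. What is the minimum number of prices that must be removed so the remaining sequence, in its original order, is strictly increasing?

Fewest deletions = n − (longest strictly increasing subsequence).
Patience tails:
16 → extends → [16]
18 → extends → [16, 18]
15 → replaces 16 → [15, 18]
15 → already a tail → [15, 18]
3 → replaces 15 → [3, 18]
8 → replaces 18 → [3, 8]
2 → replaces 3 → [2, 8]
17 → extends → [2, 8, 17]
10 → replaces 17 → [2, 8, 10]
11 → extends → [2, 8, 10, 11]
10 → already a tail → [2, 8, 10, 11]
5 → replaces 8 → [2, 5, 10, 11]
1 → replaces 2 → [1, 5, 10, 11]
4 → replaces 5 → [1, 4, 10, 11]
19 → extends → [1, 4, 10, 11, 19]
1 → already a tail → [1, 4, 10, 11, 19]
Longest strictly increasing subsequence has length 5, so deletions = 16 − 5 = 11.

11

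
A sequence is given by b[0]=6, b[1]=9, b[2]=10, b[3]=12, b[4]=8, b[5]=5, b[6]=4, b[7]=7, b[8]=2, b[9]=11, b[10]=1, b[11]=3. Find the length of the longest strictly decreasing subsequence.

Negate each value so 'decreasing' becomes 'increasing', then run patience tails on the negated sequence:
-6 → extends → [-6]
-9 → replaces -6 → [-9]
-10 → replaces -9 → [-10]
-12 → replaces -10 → [-12]
-8 → extends → [-12, -8]
-5 → extends → [-12, -8, -5]
-4 → extends → [-12, -8, -5, -4]
-7 → replaces -5 → [-12, -8, -7, -4]
-2 → extends → [-12, -8, -7, -4, -2]
-11 → replaces -8 → [-12, -11, -7, -4, -2]
-1 → extends → [-12, -11, -7, -4, -2, -1]
-3 → replaces -2 → [-12, -11, -7, -4, -3, -1]
Six tails, so the longest strictly decreasing subsequence of the original has length 6.

6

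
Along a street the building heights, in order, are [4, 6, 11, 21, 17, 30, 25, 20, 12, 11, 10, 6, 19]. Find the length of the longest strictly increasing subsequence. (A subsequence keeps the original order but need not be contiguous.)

5

Track the smallest tail for each achievable length (strict):
4 → extends → [4]
6 → extends → [4, 6]
11 → extends → [4, 6, 11]
21 → extends → [4, 6, 11, 21]
17 → replaces 21 → [4, 6, 11, 17]
30 → extends → [4, 6, 11, 17, 30]
25 → replaces 30 → [4, 6, 11, 17, 25]
20 → replaces 25 → [4, 6, 11, 17, 20]
12 → replaces 17 → [4, 6, 11, 12, 20]
11 → already a tail → [4, 6, 11, 12, 20]
10 → replaces 11 → [4, 6, 10, 12, 20]
6 → already a tail → [4, 6, 10, 12, 20]
19 → replaces 20 → [4, 6, 10, 12, 19]
Five tails, so the longest strictly increasing subsequence has length 5 (e.g. 4, 6, 11, 21, 30).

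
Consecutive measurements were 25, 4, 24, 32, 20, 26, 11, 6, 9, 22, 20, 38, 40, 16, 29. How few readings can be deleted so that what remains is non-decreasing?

Fewest deletions = n − (longest non-decreasing subsequence).
Patience tails:
25 → extends → [25]
4 → replaces 25 → [4]
24 → extends → [4, 24]
32 → extends → [4, 24, 32]
20 → replaces 24 → [4, 20, 32]
26 → replaces 32 → [4, 20, 26]
11 → replaces 20 → [4, 11, 26]
6 → replaces 11 → [4, 6, 26]
9 → replaces 26 → [4, 6, 9]
22 → extends → [4, 6, 9, 22]
20 → replaces 22 → [4, 6, 9, 20]
38 → extends → [4, 6, 9, 20, 38]
40 → extends → [4, 6, 9, 20, 38, 40]
16 → replaces 20 → [4, 6, 9, 16, 38, 40]
29 → replaces 38 → [4, 6, 9, 16, 29, 40]
Longest non-decreasing subsequence has length 6, so deletions = 15 − 6 = 9.

9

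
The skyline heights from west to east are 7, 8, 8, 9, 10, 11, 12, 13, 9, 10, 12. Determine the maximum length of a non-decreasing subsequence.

8

Track the smallest tail for each achievable length (allowing ties):
7 → extends → [7]
8 → extends → [7, 8]
8 → extends → [7, 8, 8]
9 → extends → [7, 8, 8, 9]
10 → extends → [7, 8, 8, 9, 10]
11 → extends → [7, 8, 8, 9, 10, 11]
12 → extends → [7, 8, 8, 9, 10, 11, 12]
13 → extends → [7, 8, 8, 9, 10, 11, 12, 13]
9 → replaces 10 → [7, 8, 8, 9, 9, 11, 12, 13]
10 → replaces 11 → [7, 8, 8, 9, 9, 10, 12, 13]
12 → replaces 13 → [7, 8, 8, 9, 9, 10, 12, 12]
Eight tails, so the longest non-decreasing subsequence has length 8 (e.g. 7, 8, 8, 9, 10, 11, 12, 13).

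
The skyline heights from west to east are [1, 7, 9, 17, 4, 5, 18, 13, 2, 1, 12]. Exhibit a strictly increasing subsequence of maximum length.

1, 7, 9, 17, 18

Patience tails give the LIS length; then backtrack through the dp parents:
1 → extends → [1]
7 → extends → [1, 7]
9 → extends → [1, 7, 9]
17 → extends → [1, 7, 9, 17]
4 → replaces 7 → [1, 4, 9, 17]
5 → replaces 9 → [1, 4, 5, 17]
18 → extends → [1, 4, 5, 17, 18]
13 → replaces 17 → [1, 4, 5, 13, 18]
2 → replaces 4 → [1, 2, 5, 13, 18]
1 → already a tail → [1, 2, 5, 13, 18]
12 → replaces 13 → [1, 2, 5, 12, 18]
Length 5; one witness is 1, 7, 9, 17, 18.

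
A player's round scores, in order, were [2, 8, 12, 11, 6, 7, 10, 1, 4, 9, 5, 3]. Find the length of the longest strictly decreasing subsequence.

6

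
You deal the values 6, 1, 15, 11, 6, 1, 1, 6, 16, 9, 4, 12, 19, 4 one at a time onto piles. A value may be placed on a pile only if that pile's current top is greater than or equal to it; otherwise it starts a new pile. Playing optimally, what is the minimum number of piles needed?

The minimum number of non-increasing subsequences covering a sequence equals the length of its longest strictly increasing subsequence.
LIS length is 5 (e.g. 1, 6, 9, 12, 19), so 5 piles are needed.

5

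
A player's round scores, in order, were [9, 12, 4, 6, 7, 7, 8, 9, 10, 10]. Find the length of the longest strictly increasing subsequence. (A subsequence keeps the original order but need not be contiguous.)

Track the smallest tail for each achievable length (strict):
9 → extends → [9]
12 → extends → [9, 12]
4 → replaces 9 → [4, 12]
6 → replaces 12 → [4, 6]
7 → extends → [4, 6, 7]
7 → already a tail → [4, 6, 7]
8 → extends → [4, 6, 7, 8]
9 → extends → [4, 6, 7, 8, 9]
10 → extends → [4, 6, 7, 8, 9, 10]
10 → already a tail → [4, 6, 7, 8, 9, 10]
Six tails, so the longest strictly increasing subsequence has length 6 (e.g. 4, 6, 7, 8, 9, 10).

6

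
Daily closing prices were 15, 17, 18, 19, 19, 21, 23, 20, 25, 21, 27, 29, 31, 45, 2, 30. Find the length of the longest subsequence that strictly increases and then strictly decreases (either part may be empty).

inc[i] = longest strictly increasing subsequence ending at i; dec[i] = longest strictly decreasing subsequence starting at i:
i:      1  2  3  4  5  6  7  8  9 10 11 12 13 14 15 16
a[i]:  15 17 18 19 19 21 23 20 25 21 27 29 31 45  2 30
inc:    1  2  3  4  4  5  6  5  7  6  8  9 10 11  1 10
dec:    2  2  2  2  2  3  3  2  3  2  2  2  2  2  1  1
Best peak at i=14 (value 45): inc=11, dec=2, length 11+2−1 = 12.

12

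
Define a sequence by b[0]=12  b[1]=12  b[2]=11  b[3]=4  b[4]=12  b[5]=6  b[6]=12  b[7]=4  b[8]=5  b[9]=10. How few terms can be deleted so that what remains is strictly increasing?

7

Fewest deletions = n − (longest strictly increasing subsequence).
i:      0  1  2  3  4  5  6  7  8  9
b[i]:  12 12 11  4 12  6 12  4  5 10
dp:     1  1  1  1  2  2  3  1  2  3
max dp = 3, so deletions = 10 − 3 = 7.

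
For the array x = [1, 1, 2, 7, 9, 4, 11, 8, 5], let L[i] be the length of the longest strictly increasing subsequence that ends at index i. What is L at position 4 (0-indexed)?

4

dp[i] = 1 + max{dp[j] : j<i, x[j]<x[i]} (or 1 if no such j):
i:      0  1  2  3  4  5  6  7  8
x[i]:   1  1  2  7  9  4 11  8  5
dp:     1  1  2  3  4  3  5  4  4
At index 4 the value is 4.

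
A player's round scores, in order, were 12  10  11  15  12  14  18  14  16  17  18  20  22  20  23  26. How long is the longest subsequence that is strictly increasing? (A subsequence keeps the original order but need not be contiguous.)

11

Track the smallest tail for each achievable length (strict):
12 → extends → [12]
10 → replaces 12 → [10]
11 → extends → [10, 11]
15 → extends → [10, 11, 15]
12 → replaces 15 → [10, 11, 12]
14 → extends → [10, 11, 12, 14]
18 → extends → [10, 11, 12, 14, 18]
14 → already a tail → [10, 11, 12, 14, 18]
16 → replaces 18 → [10, 11, 12, 14, 16]
17 → extends → [10, 11, 12, 14, 16, 17]
18 → extends → [10, 11, 12, 14, 16, 17, 18]
20 → extends → [10, 11, 12, 14, 16, 17, 18, 20]
22 → extends → [10, 11, 12, 14, 16, 17, 18, 20, 22]
20 → already a tail → [10, 11, 12, 14, 16, 17, 18, 20, 22]
23 → extends → [10, 11, 12, 14, 16, 17, 18, 20, 22, 23]
26 → extends → [10, 11, 12, 14, 16, 17, 18, 20, 22, 23, 26]
Eleven tails, so the longest strictly increasing subsequence has length 11 (e.g. 10, 11, 12, 14, 16, 17, 18, 20, 22, 23, 26).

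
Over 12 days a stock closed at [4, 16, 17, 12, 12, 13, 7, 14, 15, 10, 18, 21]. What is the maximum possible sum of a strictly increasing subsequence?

97

Let S[i] be the best sum of a strictly increasing subsequence ending at i:
i:      1  2  3  4  5  6  7  8  9 10 11 12
a[i]:   4 16 17 12 12 13  7 14 15 10 18 21
S:      4 20 37 16 16 29 11 43 58 21 76 97
Maximum is 97 (e.g. 4 + 12 + 13 + 14 + 15 + 18 + 21).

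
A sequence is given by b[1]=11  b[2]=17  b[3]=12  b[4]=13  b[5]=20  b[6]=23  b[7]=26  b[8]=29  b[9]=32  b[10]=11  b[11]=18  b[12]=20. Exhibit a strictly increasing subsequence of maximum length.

Patience tails give the LIS length; then backtrack through the dp parents:
11 → extends → [11]
17 → extends → [11, 17]
12 → replaces 17 → [11, 12]
13 → extends → [11, 12, 13]
20 → extends → [11, 12, 13, 20]
23 → extends → [11, 12, 13, 20, 23]
26 → extends → [11, 12, 13, 20, 23, 26]
29 → extends → [11, 12, 13, 20, 23, 26, 29]
32 → extends → [11, 12, 13, 20, 23, 26, 29, 32]
11 → already a tail → [11, 12, 13, 20, 23, 26, 29, 32]
18 → replaces 20 → [11, 12, 13, 18, 23, 26, 29, 32]
20 → replaces 23 → [11, 12, 13, 18, 20, 26, 29, 32]
Length 8; one witness is 11, 12, 13, 20, 23, 26, 29, 32.

11, 12, 13, 20, 23, 26, 29, 32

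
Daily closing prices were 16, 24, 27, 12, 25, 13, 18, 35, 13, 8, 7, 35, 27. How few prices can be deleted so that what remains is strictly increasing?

Fewest deletions = n − (longest strictly increasing subsequence).
Patience tails:
16 → extends → [16]
24 → extends → [16, 24]
27 → extends → [16, 24, 27]
12 → replaces 16 → [12, 24, 27]
25 → replaces 27 → [12, 24, 25]
13 → replaces 24 → [12, 13, 25]
18 → replaces 25 → [12, 13, 18]
35 → extends → [12, 13, 18, 35]
13 → already a tail → [12, 13, 18, 35]
8 → replaces 12 → [8, 13, 18, 35]
7 → replaces 8 → [7, 13, 18, 35]
35 → already a tail → [7, 13, 18, 35]
27 → replaces 35 → [7, 13, 18, 27]
Longest strictly increasing subsequence has length 4, so deletions = 13 − 4 = 9.

9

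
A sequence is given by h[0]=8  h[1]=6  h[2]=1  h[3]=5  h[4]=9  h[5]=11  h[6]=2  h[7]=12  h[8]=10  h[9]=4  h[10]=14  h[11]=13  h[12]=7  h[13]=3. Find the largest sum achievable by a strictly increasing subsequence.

54

Let S[i] be the best sum of a strictly increasing subsequence ending at i:
i:      0  1  2  3  4  5  6  7  8  9 10 11 12 13
h[i]:   8  6  1  5  9 11  2 12 10  4 14 13  7  3
S:      8  6  1  6 17 28  3 40 27  7 54 53 14  6
Maximum is 54 (e.g. 8 + 9 + 11 + 12 + 14).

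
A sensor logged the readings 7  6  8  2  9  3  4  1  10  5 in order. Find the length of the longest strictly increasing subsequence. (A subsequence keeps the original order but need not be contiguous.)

4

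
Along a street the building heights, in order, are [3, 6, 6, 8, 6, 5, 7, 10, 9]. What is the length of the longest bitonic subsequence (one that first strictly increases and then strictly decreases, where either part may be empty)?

5

inc[i] = longest strictly increasing subsequence ending at i; dec[i] = longest strictly decreasing subsequence starting at i:
i:      1  2  3  4  5  6  7  8  9
a[i]:   3  6  6  8  6  5  7 10  9
inc:    1  2  2  3  2  2  3  4  4
dec:    1  2  2  3  2  1  1  2  1
Best peak at i=4 (value 8): inc=3, dec=3, length 3+3−1 = 5.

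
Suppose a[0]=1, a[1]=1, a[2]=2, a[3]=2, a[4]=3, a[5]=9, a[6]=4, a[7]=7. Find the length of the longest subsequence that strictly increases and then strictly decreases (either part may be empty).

inc[i] = longest strictly increasing subsequence ending at i; dec[i] = longest strictly decreasing subsequence starting at i:
i:     0 1 2 3 4 5 6 7
a[i]:  1 1 2 2 3 9 4 7
inc:   1 1 2 2 3 4 4 5
dec:   1 1 1 1 1 2 1 1
Best peak at i=5 (value 9): inc=4, dec=2, length 4+2−1 = 5.

5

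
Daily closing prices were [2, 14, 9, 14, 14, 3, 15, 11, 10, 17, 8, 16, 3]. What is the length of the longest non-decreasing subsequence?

Let dp[i] be the length of the longest such subsequence ending at index i:
i:      1  2  3  4  5  6  7  8  9 10 11 12 13
a[i]:   2 14  9 14 14  3 15 11 10 17  8 16  3
dp:     1  2  2  3  4  2  5  3  3  6  3  6  3
Maximum dp value is 6.

6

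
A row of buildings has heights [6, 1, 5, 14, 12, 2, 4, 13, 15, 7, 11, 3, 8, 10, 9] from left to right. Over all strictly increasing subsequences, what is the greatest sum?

Let S[i] be the best sum of a strictly increasing subsequence ending at i:
i:      1  2  3  4  5  6  7  8  9 10 11 12 13 14 15
a[i]:   6  1  5 14 12  2  4 13 15  7 11  3  8 10  9
S:      6  1  6 20 18  3  7 31 46 14 25  6 22 32 31
Maximum is 46 (e.g. 1 + 5 + 12 + 13 + 15).

46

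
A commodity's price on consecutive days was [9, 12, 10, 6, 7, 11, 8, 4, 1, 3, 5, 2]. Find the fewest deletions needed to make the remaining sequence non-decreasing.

Fewest deletions = n − (longest non-decreasing subsequence).
Patience tails:
9 → extends → [9]
12 → extends → [9, 12]
10 → replaces 12 → [9, 10]
6 → replaces 9 → [6, 10]
7 → replaces 10 → [6, 7]
11 → extends → [6, 7, 11]
8 → replaces 11 → [6, 7, 8]
4 → replaces 6 → [4, 7, 8]
1 → replaces 4 → [1, 7, 8]
3 → replaces 7 → [1, 3, 8]
5 → replaces 8 → [1, 3, 5]
2 → replaces 3 → [1, 2, 5]
Longest non-decreasing subsequence has length 3, so deletions = 12 − 3 = 9.

9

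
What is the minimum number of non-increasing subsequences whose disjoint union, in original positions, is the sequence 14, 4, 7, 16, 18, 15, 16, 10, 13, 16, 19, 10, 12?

6

The minimum number of non-increasing subsequences covering a sequence equals the length of its longest strictly increasing subsequence.
LIS length is 6 (e.g. 4, 7, 10, 13, 16, 19), so 6 piles are needed.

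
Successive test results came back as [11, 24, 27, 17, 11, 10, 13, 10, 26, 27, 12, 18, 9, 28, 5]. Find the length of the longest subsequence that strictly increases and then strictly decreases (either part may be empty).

8

inc[i] = longest strictly increasing subsequence ending at i; dec[i] = longest strictly decreasing subsequence starting at i:
i:      1  2  3  4  5  6  7  8  9 10 11 12 13 14 15
a[i]:  11 24 27 17 11 10 13 10 26 27 12 18  9 28  5
inc:    1  2  3  2  1  1  2  1  3  4  2  3  1  5  1
dec:    4  6  6  5  4  3  4  3  4  4  3  3  2  2  1
Best peak at i=3 (value 27): inc=3, dec=6, length 3+6−1 = 8.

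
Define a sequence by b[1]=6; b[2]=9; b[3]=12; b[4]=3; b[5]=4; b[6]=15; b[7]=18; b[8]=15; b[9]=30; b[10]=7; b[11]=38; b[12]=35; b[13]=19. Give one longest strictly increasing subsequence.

6, 9, 12, 15, 18, 30, 38

Patience tails give the LIS length; then backtrack through the dp parents:
6 → extends → [6]
9 → extends → [6, 9]
12 → extends → [6, 9, 12]
3 → replaces 6 → [3, 9, 12]
4 → replaces 9 → [3, 4, 12]
15 → extends → [3, 4, 12, 15]
18 → extends → [3, 4, 12, 15, 18]
15 → already a tail → [3, 4, 12, 15, 18]
30 → extends → [3, 4, 12, 15, 18, 30]
7 → replaces 12 → [3, 4, 7, 15, 18, 30]
38 → extends → [3, 4, 7, 15, 18, 30, 38]
35 → replaces 38 → [3, 4, 7, 15, 18, 30, 35]
19 → replaces 30 → [3, 4, 7, 15, 18, 19, 35]
Length 7; one witness is 6, 9, 12, 15, 18, 30, 38.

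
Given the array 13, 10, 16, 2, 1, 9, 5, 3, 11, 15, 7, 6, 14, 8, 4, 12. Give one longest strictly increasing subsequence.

Patience tails give the LIS length; then backtrack through the dp parents:
13 → extends → [13]
10 → replaces 13 → [10]
16 → extends → [10, 16]
2 → replaces 10 → [2, 16]
1 → replaces 2 → [1, 16]
9 → replaces 16 → [1, 9]
5 → replaces 9 → [1, 5]
3 → replaces 5 → [1, 3]
11 → extends → [1, 3, 11]
15 → extends → [1, 3, 11, 15]
7 → replaces 11 → [1, 3, 7, 15]
6 → replaces 7 → [1, 3, 6, 15]
14 → replaces 15 → [1, 3, 6, 14]
8 → replaces 14 → [1, 3, 6, 8]
4 → replaces 6 → [1, 3, 4, 8]
12 → extends → [1, 3, 4, 8, 12]
Length 5; one witness is 2, 5, 7, 8, 12.

2, 5, 7, 8, 12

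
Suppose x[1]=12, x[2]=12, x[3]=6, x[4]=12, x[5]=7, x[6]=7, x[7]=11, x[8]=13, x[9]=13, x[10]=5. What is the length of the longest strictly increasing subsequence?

4

Track the smallest tail for each achievable length (strict):
12 → extends → [12]
12 → already a tail → [12]
6 → replaces 12 → [6]
12 → extends → [6, 12]
7 → replaces 12 → [6, 7]
7 → already a tail → [6, 7]
11 → extends → [6, 7, 11]
13 → extends → [6, 7, 11, 13]
13 → already a tail → [6, 7, 11, 13]
5 → replaces 6 → [5, 7, 11, 13]
Four tails, so the longest strictly increasing subsequence has length 4 (e.g. 6, 7, 11, 13).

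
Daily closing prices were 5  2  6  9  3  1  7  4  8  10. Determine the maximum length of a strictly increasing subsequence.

5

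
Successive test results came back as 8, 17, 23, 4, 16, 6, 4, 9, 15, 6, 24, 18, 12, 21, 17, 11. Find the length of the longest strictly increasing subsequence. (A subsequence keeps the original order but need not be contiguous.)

Let dp[i] be the length of the longest such subsequence ending at index i:
i:      1  2  3  4  5  6  7  8  9 10 11 12 13 14 15 16
a[i]:   8 17 23  4 16  6  4  9 15  6 24 18 12 21 17 11
dp:     1  2  3  1  2  2  1  3  4  2  5  5  4  6  5  4
Maximum dp value is 6.

6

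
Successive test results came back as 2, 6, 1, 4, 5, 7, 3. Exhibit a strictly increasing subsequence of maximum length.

2, 4, 5, 7

Patience tails give the LIS length; then backtrack through the dp parents:
2 → extends → [2]
6 → extends → [2, 6]
1 → replaces 2 → [1, 6]
4 → replaces 6 → [1, 4]
5 → extends → [1, 4, 5]
7 → extends → [1, 4, 5, 7]
3 → replaces 4 → [1, 3, 5, 7]
Length 4; one witness is 2, 4, 5, 7.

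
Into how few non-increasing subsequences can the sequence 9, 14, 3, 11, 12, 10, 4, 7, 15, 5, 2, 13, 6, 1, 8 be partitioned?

The minimum number of non-increasing subsequences covering a sequence equals the length of its longest strictly increasing subsequence.
LIS length is 5 (e.g. 3, 4, 5, 6, 8), so 5 piles are needed.

5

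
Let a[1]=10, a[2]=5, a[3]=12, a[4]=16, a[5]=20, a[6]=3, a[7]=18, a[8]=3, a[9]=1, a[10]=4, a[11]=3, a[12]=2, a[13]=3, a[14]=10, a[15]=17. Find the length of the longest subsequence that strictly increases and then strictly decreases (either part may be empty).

8

inc[i] = longest strictly increasing subsequence ending at i; dec[i] = longest strictly decreasing subsequence starting at i:
i:      1  2  3  4  5  6  7  8  9 10 11 12 13 14 15
a[i]:  10  5 12 16 20  3 18  3  1  4  3  2  3 10 17
inc:    1  1  2  3  4  1  4  1  1  2  2  2  3  4  5
dec:    5  4  4  4  5  2  4  2  1  3  2  1  1  1  1
Best peak at i=5 (value 20): inc=4, dec=5, length 4+5−1 = 8.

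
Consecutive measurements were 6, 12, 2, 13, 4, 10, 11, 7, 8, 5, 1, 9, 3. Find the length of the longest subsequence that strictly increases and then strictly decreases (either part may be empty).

inc[i] = longest strictly increasing subsequence ending at i; dec[i] = longest strictly decreasing subsequence starting at i:
i:      1  2  3  4  5  6  7  8  9 10 11 12 13
a[i]:   6 12  2 13  4 10 11  7  8  5  1  9  3
inc:    1  2  1  3  2  3  4  3  4  3  1  5  2
dec:    3  5  2  5  2  4  4  3  3  2  1  2  1
Best peak at i=4 (value 13): inc=3, dec=5, length 3+5−1 = 7.

7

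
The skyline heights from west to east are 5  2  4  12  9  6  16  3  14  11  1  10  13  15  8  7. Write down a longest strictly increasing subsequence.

Patience tails give the LIS length; then backtrack through the dp parents:
5 → extends → [5]
2 → replaces 5 → [2]
4 → extends → [2, 4]
12 → extends → [2, 4, 12]
9 → replaces 12 → [2, 4, 9]
6 → replaces 9 → [2, 4, 6]
16 → extends → [2, 4, 6, 16]
3 → replaces 4 → [2, 3, 6, 16]
14 → replaces 16 → [2, 3, 6, 14]
11 → replaces 14 → [2, 3, 6, 11]
1 → replaces 2 → [1, 3, 6, 11]
10 → replaces 11 → [1, 3, 6, 10]
13 → extends → [1, 3, 6, 10, 13]
15 → extends → [1, 3, 6, 10, 13, 15]
8 → replaces 10 → [1, 3, 6, 8, 13, 15]
7 → replaces 8 → [1, 3, 6, 7, 13, 15]
Length 6; one witness is 2, 4, 9, 11, 13, 15.

2, 4, 9, 11, 13, 15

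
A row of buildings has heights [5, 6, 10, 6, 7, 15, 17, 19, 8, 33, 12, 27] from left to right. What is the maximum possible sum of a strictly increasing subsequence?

105

Let S[i] be the best sum of a strictly increasing subsequence ending at i:
i:       1   2   3   4   5   6   7   8   9  10  11  12
a[i]:    5   6  10   6   7  15  17  19   8  33  12  27
S:       5  11  21  11  18  36  53  72  26 105  38  99
Maximum is 105 (e.g. 5 + 6 + 10 + 15 + 17 + 19 + 33).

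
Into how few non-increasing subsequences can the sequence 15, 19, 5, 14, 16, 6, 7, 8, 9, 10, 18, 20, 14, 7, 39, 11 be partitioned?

Place each on the leftmost legal pile:
15 → new pile 1 (tops now [15])
19 → new pile 2 (tops now [15, 19])
5 → pile 1 (tops now [5, 19])
14 → pile 2 (tops now [5, 14])
16 → new pile 3 (tops now [5, 14, 16])
6 → pile 2 (tops now [5, 6, 16])
7 → pile 3 (tops now [5, 6, 7])
8 → new pile 4 (tops now [5, 6, 7, 8])
9 → new pile 5 (tops now [5, 6, 7, 8, 9])
10 → new pile 6 (tops now [5, 6, 7, 8, 9, 10])
18 → new pile 7 (tops now [5, 6, 7, 8, 9, 10, 18])
20 → new pile 8 (tops now [5, 6, 7, 8, 9, 10, 18, 20])
14 → pile 7 (tops now [5, 6, 7, 8, 9, 10, 14, 20])
7 → pile 3 (tops now [5, 6, 7, 8, 9, 10, 14, 20])
39 → new pile 9 (tops now [5, 6, 7, 8, 9, 10, 14, 20, 39])
11 → pile 7 (tops now [5, 6, 7, 8, 9, 10, 11, 20, 39])
Nine piles.

9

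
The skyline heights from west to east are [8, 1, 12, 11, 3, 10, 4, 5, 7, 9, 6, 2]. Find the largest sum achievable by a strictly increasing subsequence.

29

Let S[i] be the best sum of a strictly increasing subsequence ending at i:
i:      1  2  3  4  5  6  7  8  9 10 11 12
a[i]:   8  1 12 11  3 10  4  5  7  9  6  2
S:      8  1 20 19  4 18  8 13 20 29 19  3
Maximum is 29 (e.g. 1 + 3 + 4 + 5 + 7 + 9).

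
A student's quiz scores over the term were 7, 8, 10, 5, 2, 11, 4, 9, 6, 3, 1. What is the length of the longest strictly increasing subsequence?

4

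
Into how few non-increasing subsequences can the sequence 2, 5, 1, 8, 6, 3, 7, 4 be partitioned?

4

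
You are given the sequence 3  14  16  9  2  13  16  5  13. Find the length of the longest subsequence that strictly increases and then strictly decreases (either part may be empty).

5

inc[i] = longest strictly increasing subsequence ending at i; dec[i] = longest strictly decreasing subsequence starting at i:
i:      1  2  3  4  5  6  7  8  9
a[i]:   3 14 16  9  2 13 16  5 13
inc:    1  2  3  2  1  3  4  2  3
dec:    2  3  3  2  1  2  2  1  1
Best peak at i=3 (value 16): inc=3, dec=3, length 3+3−1 = 5.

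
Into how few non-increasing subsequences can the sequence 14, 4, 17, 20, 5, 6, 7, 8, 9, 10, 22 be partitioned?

8

The minimum number of non-increasing subsequences covering a sequence equals the length of its longest strictly increasing subsequence.
LIS length is 8 (e.g. 4, 5, 6, 7, 8, 9, 10, 22), so 8 piles are needed.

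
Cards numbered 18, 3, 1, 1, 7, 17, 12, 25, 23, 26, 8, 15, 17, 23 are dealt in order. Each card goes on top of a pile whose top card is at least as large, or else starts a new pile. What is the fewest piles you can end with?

6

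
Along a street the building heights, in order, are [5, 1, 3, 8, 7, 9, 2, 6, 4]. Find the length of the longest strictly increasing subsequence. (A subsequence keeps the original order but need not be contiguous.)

Let dp[i] be the length of the longest such subsequence ending at index i:
i:     1 2 3 4 5 6 7 8 9
a[i]:  5 1 3 8 7 9 2 6 4
dp:    1 1 2 3 3 4 2 3 3
Maximum dp value is 4.

4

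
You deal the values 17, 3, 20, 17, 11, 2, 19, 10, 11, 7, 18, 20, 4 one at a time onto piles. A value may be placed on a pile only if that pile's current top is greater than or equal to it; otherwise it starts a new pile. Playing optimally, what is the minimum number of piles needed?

Place each on the leftmost legal pile:
17 → new pile 1 (tops now [17])
3 → pile 1 (tops now [3])
20 → new pile 2 (tops now [3, 20])
17 → pile 2 (tops now [3, 17])
11 → pile 2 (tops now [3, 11])
2 → pile 1 (tops now [2, 11])
19 → new pile 3 (tops now [2, 11, 19])
10 → pile 2 (tops now [2, 10, 19])
11 → pile 3 (tops now [2, 10, 11])
7 → pile 2 (tops now [2, 7, 11])
18 → new pile 4 (tops now [2, 7, 11, 18])
20 → new pile 5 (tops now [2, 7, 11, 18, 20])
4 → pile 2 (tops now [2, 4, 11, 18, 20])
Five piles.

5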